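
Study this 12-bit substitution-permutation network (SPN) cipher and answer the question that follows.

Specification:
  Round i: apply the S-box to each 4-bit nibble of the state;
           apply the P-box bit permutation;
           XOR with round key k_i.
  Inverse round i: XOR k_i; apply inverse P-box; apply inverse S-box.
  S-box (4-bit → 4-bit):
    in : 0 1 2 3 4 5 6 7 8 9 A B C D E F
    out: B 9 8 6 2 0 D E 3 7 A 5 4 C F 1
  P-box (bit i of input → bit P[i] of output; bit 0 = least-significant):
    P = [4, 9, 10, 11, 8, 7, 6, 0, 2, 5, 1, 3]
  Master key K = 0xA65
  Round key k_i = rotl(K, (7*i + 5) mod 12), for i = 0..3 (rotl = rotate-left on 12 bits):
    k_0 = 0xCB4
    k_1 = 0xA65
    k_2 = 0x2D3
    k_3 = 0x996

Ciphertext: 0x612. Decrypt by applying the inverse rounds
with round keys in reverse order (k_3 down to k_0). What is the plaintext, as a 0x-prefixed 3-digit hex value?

s_0 = ciphertext = 0x612
s_1 = InvRound(s_0, k_3) = 0xF87
s_2 = InvRound(s_1, k_2) = 0xFB6
s_3 = InvRound(s_2, k_1) = 0xCEB
s_4 = InvRound(s_3, k_0) = 0x6DF

0x6DF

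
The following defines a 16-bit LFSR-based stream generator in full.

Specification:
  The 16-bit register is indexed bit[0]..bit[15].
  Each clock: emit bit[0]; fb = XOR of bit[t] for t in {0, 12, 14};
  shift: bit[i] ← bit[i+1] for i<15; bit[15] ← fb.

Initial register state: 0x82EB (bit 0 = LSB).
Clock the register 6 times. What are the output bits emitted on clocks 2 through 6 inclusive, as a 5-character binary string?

10101

reg_0 = 0x82EB
clock 1: out=1, reg = 0xC175
clock 2: out=1, reg = 0x60BA
clock 3: out=0, reg = 0xB05D
clock 4: out=1, reg = 0x582E
clock 5: out=0, reg = 0x2C17
clock 6: out=1, reg = 0x960B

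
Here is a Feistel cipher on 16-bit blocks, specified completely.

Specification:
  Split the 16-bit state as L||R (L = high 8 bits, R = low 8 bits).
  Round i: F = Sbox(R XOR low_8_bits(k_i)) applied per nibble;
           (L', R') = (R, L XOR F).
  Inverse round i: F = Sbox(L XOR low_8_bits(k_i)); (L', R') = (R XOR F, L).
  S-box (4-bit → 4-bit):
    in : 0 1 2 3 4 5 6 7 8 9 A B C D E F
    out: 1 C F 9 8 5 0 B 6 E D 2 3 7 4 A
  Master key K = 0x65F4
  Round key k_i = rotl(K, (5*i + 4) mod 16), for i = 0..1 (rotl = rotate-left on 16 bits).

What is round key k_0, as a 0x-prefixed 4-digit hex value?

0x5F46

K = 0x65F4
k_0 = rotl(K, (5*0+4) mod 16) = rotl(K, 4) = 0x5F46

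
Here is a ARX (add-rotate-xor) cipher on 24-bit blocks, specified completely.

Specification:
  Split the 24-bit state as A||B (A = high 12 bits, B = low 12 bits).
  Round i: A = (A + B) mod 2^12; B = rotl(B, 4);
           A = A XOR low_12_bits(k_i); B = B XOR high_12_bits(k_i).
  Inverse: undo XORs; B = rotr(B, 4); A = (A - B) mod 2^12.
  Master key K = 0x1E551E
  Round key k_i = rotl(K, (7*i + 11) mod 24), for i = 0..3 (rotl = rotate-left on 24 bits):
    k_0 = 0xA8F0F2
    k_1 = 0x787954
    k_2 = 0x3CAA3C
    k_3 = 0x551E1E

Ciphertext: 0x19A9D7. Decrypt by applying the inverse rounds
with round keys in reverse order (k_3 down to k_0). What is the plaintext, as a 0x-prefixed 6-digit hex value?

0x0182DD

s_0 = ciphertext = 0x19A9D7
s_1 = InvRound(s_0, k_3) = 0x8BC6C8
s_2 = InvRound(s_1, k_2) = 0x030250
s_3 = InvRound(s_2, k_1) = 0x20775D
s_4 = InvRound(s_3, k_0) = 0x0182DD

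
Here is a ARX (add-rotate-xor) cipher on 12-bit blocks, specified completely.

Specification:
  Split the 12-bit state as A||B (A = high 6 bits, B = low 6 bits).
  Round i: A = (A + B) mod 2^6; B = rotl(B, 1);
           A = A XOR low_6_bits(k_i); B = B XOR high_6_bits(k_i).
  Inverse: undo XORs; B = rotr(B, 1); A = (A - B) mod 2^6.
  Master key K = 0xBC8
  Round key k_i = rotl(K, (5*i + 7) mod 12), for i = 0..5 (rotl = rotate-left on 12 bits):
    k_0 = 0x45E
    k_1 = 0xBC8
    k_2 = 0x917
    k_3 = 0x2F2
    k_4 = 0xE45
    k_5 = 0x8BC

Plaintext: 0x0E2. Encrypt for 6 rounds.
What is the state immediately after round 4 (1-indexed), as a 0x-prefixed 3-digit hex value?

0xC5E

s_0 = plaintext = 0x0E2
s_1 = Round(s_0, k_0) = 0xED4
s_2 = Round(s_1, k_1) = 0x1C7
s_3 = Round(s_2, k_2) = 0x66A
s_4 = Round(s_3, k_3) = 0xC5E
s_5 = Round(s_4, k_4) = 0x285
s_6 = Round(s_5, k_5) = 0xCE8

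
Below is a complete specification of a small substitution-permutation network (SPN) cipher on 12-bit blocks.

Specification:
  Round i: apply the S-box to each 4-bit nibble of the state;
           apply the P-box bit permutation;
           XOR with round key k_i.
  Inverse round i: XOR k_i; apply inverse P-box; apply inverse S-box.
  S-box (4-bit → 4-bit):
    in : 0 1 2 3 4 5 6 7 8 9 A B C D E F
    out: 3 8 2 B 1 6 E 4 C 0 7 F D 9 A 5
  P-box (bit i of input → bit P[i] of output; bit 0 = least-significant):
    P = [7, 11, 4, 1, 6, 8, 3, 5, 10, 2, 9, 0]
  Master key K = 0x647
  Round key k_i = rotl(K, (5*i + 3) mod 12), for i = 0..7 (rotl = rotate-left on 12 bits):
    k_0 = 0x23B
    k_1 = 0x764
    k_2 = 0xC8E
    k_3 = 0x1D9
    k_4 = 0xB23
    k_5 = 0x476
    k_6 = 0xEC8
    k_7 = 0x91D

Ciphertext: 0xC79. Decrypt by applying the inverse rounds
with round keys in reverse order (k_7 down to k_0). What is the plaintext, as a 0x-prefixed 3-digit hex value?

s_0 = ciphertext = 0xC79
s_1 = InvRound(s_0, k_7) = 0x039
s_2 = InvRound(s_1, k_6) = 0xCDA
s_3 = InvRound(s_2, k_5) = 0x280
s_4 = InvRound(s_3, k_4) = 0x1E3
s_5 = InvRound(s_4, k_3) = 0x988
s_6 = InvRound(s_5, k_2) = 0x021
s_7 = InvRound(s_6, k_1) = 0xB09
s_8 = InvRound(s_7, k_0) = 0x9E6

0x9E6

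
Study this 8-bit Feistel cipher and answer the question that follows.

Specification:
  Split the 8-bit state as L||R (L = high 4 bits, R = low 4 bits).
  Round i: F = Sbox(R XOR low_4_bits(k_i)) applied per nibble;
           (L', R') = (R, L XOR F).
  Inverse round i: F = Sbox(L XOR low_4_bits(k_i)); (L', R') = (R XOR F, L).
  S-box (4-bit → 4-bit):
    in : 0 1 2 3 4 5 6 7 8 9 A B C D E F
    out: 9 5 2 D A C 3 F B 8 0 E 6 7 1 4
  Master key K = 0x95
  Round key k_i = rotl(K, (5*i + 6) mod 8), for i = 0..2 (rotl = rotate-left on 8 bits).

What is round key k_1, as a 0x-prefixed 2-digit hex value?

0xAC

K = 0x95
k_0 = rotl(K, (5*0+6) mod 8) = rotl(K, 6) = 0x65
k_1 = rotl(K, (5*1+6) mod 8) = rotl(K, 3) = 0xAC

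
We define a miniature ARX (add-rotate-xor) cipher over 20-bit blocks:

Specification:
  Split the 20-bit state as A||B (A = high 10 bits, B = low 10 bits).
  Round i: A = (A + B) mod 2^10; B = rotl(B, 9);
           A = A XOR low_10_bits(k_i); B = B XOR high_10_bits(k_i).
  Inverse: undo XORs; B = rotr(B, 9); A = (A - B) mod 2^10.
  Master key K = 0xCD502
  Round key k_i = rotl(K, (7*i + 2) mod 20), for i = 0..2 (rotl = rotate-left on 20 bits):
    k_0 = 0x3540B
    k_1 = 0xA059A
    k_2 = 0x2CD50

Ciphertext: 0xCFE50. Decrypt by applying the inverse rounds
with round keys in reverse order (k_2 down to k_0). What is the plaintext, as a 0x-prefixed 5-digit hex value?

0x7F4B1

s_0 = ciphertext = 0xCFE50
s_1 = InvRound(s_0, k_2) = 0x2A1C7
s_2 = InvRound(s_1, k_1) = 0xA968D
s_3 = InvRound(s_2, k_0) = 0x7F4B1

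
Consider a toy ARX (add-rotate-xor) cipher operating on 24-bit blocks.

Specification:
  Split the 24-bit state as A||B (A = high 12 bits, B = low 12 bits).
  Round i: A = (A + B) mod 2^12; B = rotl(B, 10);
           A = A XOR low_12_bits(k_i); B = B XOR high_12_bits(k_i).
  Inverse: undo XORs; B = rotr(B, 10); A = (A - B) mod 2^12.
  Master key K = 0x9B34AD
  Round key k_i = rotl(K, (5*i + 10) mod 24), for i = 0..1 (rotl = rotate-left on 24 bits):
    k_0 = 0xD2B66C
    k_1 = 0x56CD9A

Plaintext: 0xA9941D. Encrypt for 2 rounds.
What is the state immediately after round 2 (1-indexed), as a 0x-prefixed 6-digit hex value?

s_0 = plaintext = 0xA9941D
s_1 = Round(s_0, k_0) = 0x8DA82C
s_2 = Round(s_1, k_1) = 0xC9C767

0xC9C767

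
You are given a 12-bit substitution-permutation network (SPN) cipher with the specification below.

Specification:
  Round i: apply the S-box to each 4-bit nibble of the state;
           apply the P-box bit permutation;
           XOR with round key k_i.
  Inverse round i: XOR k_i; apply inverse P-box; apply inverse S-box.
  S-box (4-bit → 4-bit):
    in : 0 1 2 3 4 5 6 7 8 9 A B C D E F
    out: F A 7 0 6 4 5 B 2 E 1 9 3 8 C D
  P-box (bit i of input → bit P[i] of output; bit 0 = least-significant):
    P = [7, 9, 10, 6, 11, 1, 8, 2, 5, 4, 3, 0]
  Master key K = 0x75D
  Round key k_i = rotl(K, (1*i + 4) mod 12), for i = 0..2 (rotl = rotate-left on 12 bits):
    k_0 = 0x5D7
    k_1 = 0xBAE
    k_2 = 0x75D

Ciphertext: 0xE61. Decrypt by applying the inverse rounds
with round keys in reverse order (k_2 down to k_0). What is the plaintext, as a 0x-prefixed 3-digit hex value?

0x6C5

s_0 = ciphertext = 0xE61
s_1 = InvRound(s_0, k_2) = 0x2F3
s_2 = InvRound(s_1, k_1) = 0x9FD
s_3 = InvRound(s_2, k_0) = 0x6C5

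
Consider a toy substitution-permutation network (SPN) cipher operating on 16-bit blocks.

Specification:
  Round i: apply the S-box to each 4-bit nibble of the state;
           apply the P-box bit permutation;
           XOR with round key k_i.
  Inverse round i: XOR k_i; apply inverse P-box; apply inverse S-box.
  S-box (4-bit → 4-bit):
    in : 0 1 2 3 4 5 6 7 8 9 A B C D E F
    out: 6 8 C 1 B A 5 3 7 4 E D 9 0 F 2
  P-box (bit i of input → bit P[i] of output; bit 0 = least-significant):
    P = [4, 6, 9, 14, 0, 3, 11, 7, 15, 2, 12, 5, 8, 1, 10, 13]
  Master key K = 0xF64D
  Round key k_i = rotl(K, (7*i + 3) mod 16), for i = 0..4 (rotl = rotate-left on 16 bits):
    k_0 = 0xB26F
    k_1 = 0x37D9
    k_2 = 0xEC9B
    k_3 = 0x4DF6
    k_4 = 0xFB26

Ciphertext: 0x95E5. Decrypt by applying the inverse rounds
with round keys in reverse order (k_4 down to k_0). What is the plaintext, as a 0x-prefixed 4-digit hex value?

s_0 = ciphertext = 0x95E5
s_1 = InvRound(s_0, k_4) = 0xADBA
s_2 = InvRound(s_1, k_3) = 0x17F5
s_3 = InvRound(s_2, k_2) = 0x4E0A
s_4 = InvRound(s_3, k_1) = 0x49B4
s_5 = InvRound(s_4, k_0) = 0x46EE

0x46EE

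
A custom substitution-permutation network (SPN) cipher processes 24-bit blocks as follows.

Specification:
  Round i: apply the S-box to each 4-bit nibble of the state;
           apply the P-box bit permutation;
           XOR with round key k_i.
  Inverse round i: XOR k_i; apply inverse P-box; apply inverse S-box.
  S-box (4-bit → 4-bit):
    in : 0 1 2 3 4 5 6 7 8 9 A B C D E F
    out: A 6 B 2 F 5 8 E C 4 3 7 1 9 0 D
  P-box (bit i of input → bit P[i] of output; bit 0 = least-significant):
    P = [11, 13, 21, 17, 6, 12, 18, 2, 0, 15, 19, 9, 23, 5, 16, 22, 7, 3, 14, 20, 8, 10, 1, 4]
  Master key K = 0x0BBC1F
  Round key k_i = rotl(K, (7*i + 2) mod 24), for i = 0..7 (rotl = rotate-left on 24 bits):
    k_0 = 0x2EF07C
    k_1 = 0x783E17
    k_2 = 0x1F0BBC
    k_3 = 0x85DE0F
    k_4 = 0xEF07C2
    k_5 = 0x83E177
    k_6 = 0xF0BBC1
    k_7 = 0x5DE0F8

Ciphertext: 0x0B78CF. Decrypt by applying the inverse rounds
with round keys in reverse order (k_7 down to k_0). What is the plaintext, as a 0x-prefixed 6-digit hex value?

s_0 = ciphertext = 0x0B78CF
s_1 = InvRound(s_0, k_7) = 0x860A7D
s_2 = InvRound(s_1, k_6) = 0xD20377
s_3 = InvRound(s_2, k_5) = 0xE880E3
s_4 = InvRound(s_3, k_4) = 0xAE1296
s_5 = InvRound(s_4, k_3) = 0x0B9BEF
s_6 = InvRound(s_5, k_2) = 0x86EABE
s_7 = InvRound(s_6, k_1) = 0x342B18
s_8 = InvRound(s_7, k_0) = 0xC8372D

0xC8372D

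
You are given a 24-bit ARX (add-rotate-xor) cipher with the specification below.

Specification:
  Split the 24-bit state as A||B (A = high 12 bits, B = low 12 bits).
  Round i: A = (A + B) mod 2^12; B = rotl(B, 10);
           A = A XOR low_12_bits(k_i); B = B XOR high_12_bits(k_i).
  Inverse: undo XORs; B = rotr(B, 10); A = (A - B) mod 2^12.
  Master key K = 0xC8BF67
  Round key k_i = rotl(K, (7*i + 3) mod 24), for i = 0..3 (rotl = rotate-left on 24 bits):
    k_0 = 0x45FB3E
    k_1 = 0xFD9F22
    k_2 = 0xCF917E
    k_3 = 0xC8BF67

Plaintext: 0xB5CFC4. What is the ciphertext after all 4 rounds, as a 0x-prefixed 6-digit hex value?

0xCB49D6

s_0 = plaintext = 0xB5CFC4
s_1 = Round(s_0, k_0) = 0x01E7AE
s_2 = Round(s_1, k_1) = 0x8EE632
s_3 = Round(s_2, k_2) = 0xE5E575
s_4 = Round(s_3, k_3) = 0xCB49D6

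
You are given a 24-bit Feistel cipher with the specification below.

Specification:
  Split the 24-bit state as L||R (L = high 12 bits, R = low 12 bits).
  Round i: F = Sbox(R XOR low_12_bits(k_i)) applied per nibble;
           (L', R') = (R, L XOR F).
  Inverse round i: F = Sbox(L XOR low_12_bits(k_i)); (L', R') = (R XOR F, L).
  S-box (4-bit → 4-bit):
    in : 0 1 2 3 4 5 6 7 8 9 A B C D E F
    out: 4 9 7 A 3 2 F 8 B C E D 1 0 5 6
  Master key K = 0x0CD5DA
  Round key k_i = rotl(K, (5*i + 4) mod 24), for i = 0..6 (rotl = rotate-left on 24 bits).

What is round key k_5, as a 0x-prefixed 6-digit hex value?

0x9ABB41

K = 0x0CD5DA
k_0 = rotl(K, (5*0+4) mod 24) = rotl(K, 4) = 0xCD5DA0
k_1 = rotl(K, (5*1+4) mod 24) = rotl(K, 9) = 0xABB419
k_2 = rotl(K, (5*2+4) mod 24) = rotl(K, 14) = 0x768335
k_3 = rotl(K, (5*3+4) mod 24) = rotl(K, 19) = 0xD066AE
k_4 = rotl(K, (5*4+4) mod 24) = rotl(K, 0) = 0x0CD5DA
k_5 = rotl(K, (5*5+4) mod 24) = rotl(K, 5) = 0x9ABB41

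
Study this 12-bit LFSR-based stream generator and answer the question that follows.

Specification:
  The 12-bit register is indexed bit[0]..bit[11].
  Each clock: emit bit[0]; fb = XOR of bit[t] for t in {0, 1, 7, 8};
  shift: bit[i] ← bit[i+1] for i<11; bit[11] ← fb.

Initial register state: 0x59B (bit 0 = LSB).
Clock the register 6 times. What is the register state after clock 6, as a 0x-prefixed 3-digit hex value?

0x616

reg_0 = 0x59B
clock 1: out=1, reg = 0x2CD
clock 2: out=1, reg = 0x166
clock 3: out=0, reg = 0x0B3
clock 4: out=1, reg = 0x859
clock 5: out=1, reg = 0xC2C
clock 6: out=0, reg = 0x616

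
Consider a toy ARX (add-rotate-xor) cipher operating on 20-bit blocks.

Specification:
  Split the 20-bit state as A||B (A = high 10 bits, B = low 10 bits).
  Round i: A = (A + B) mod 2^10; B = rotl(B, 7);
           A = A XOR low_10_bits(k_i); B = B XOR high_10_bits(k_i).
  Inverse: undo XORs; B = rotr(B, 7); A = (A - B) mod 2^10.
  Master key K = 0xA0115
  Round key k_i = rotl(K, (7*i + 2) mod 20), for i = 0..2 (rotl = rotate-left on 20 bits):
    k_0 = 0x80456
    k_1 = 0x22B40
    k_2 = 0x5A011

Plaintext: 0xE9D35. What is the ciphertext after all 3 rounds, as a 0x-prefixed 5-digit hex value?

s_0 = plaintext = 0xE9D35
s_1 = Round(s_0, k_0) = 0x228A7
s_2 = Round(s_1, k_1) = 0x9C71E
s_3 = Round(s_2, k_2) = 0x67A0B

0x67A0B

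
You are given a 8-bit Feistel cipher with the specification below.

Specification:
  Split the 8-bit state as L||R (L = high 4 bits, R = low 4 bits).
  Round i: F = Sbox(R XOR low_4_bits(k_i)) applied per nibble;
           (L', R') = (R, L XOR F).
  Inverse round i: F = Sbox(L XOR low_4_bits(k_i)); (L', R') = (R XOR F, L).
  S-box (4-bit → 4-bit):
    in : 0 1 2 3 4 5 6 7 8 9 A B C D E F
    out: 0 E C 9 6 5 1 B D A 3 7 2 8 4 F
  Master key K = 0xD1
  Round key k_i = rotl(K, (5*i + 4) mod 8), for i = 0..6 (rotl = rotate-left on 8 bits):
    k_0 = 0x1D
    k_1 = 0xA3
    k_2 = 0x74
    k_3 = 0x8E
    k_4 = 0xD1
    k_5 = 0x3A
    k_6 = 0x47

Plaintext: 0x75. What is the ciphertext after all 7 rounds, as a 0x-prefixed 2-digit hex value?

0x4F

s_0 = plaintext = 0x75
s_1 = Round(s_0, k_0) = 0x5A
s_2 = Round(s_1, k_1) = 0xAF
s_3 = Round(s_2, k_2) = 0xFD
s_4 = Round(s_3, k_3) = 0xD6
s_5 = Round(s_4, k_4) = 0x66
s_6 = Round(s_5, k_5) = 0x64
s_7 = Round(s_6, k_6) = 0x4F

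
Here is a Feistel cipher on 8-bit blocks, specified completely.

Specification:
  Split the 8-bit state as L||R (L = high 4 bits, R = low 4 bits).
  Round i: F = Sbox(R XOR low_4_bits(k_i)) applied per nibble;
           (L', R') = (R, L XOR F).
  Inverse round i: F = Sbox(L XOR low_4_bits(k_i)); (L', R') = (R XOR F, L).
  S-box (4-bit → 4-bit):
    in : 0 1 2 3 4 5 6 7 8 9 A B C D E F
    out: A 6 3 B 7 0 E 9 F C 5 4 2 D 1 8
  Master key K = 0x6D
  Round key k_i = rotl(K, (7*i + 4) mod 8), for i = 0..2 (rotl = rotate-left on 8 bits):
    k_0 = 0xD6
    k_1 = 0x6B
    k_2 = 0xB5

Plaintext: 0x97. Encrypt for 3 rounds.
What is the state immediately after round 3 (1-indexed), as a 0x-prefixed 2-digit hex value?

s_0 = plaintext = 0x97
s_1 = Round(s_0, k_0) = 0x7F
s_2 = Round(s_1, k_1) = 0xF0
s_3 = Round(s_2, k_2) = 0x0F

0x0F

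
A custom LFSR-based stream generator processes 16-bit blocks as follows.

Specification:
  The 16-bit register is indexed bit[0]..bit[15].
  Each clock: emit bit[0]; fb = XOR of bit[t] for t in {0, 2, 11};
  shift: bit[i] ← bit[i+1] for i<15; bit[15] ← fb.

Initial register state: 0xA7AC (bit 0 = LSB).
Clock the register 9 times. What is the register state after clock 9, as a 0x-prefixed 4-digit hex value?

reg_0 = 0xA7AC
clock 1: out=0, reg = 0xD3D6
clock 2: out=0, reg = 0xE9EB
clock 3: out=1, reg = 0x74F5
clock 4: out=1, reg = 0x3A7A
clock 5: out=0, reg = 0x9D3D
clock 6: out=1, reg = 0xCE9E
clock 7: out=0, reg = 0x674F
clock 8: out=1, reg = 0x33A7
clock 9: out=1, reg = 0x19D3

0x19D3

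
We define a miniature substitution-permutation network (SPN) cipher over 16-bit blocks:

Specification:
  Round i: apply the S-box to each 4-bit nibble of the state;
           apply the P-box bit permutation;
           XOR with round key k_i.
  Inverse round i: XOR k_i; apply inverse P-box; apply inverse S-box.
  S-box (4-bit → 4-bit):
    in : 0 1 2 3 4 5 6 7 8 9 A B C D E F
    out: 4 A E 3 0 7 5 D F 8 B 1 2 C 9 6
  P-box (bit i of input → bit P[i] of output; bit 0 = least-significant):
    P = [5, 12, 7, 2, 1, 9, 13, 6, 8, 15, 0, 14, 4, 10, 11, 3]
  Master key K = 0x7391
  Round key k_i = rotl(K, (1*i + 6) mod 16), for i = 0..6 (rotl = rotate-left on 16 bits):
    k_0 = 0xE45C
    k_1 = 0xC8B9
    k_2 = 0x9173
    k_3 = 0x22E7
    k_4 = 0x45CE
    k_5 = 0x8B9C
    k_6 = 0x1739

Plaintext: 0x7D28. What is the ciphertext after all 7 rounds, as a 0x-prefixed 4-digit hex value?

0x70CC

s_0 = plaintext = 0x7D28
s_1 = Round(s_0, k_0) = 0x9EA1
s_2 = Round(s_1, k_1) = 0x9BF7
s_3 = Round(s_2, k_2) = 0xB2DF
s_4 = Round(s_3, k_3) = 0xD236
s_5 = Round(s_4, k_4) = 0x8F65
s_6 = Round(s_5, k_5) = 0x3727
s_7 = Round(s_6, k_6) = 0x70CC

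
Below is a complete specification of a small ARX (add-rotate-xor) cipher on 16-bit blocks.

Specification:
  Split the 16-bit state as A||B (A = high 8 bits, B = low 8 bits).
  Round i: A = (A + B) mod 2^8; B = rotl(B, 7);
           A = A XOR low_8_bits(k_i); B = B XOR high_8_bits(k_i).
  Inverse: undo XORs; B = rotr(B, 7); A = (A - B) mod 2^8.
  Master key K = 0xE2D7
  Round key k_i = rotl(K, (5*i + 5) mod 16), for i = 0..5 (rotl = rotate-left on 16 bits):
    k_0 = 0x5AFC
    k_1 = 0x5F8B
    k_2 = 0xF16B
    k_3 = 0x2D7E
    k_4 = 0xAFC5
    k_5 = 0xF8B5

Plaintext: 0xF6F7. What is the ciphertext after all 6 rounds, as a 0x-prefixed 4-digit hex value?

0x79A2

s_0 = plaintext = 0xF6F7
s_1 = Round(s_0, k_0) = 0x11A1
s_2 = Round(s_1, k_1) = 0x398F
s_3 = Round(s_2, k_2) = 0xA336
s_4 = Round(s_3, k_3) = 0xA736
s_5 = Round(s_4, k_4) = 0x18B4
s_6 = Round(s_5, k_5) = 0x79A2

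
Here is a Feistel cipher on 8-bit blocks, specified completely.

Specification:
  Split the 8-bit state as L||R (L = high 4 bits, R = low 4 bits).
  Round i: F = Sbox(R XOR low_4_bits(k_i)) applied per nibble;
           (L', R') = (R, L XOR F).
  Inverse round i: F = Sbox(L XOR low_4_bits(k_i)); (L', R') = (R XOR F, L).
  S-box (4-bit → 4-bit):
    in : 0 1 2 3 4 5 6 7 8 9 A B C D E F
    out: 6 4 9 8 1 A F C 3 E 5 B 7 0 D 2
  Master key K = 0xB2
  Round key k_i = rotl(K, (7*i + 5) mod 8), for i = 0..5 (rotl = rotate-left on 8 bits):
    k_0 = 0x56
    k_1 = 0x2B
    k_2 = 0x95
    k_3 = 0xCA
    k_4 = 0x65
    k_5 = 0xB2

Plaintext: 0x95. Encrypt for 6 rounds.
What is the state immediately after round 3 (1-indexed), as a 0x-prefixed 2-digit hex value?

0x0B

s_0 = plaintext = 0x95
s_1 = Round(s_0, k_0) = 0x51
s_2 = Round(s_1, k_1) = 0x10
s_3 = Round(s_2, k_2) = 0x0B
s_4 = Round(s_3, k_3) = 0xB4
s_5 = Round(s_4, k_4) = 0x4F
s_6 = Round(s_5, k_5) = 0xF4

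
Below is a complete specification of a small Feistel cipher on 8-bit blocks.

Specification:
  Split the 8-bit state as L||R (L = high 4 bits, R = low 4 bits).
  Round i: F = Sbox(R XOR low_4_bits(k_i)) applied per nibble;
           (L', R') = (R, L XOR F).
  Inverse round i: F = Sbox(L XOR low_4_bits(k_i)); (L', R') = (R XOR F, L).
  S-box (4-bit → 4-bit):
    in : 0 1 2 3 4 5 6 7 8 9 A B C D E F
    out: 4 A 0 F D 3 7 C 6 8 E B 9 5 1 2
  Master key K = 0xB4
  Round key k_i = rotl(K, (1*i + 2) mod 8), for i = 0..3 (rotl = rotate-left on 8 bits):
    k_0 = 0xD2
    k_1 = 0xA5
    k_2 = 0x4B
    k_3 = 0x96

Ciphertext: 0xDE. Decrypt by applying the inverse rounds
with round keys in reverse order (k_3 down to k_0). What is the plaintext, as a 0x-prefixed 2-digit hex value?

0xED

s_0 = ciphertext = 0xDE
s_1 = InvRound(s_0, k_3) = 0x5D
s_2 = InvRound(s_1, k_2) = 0xC5
s_3 = InvRound(s_2, k_1) = 0xDC
s_4 = InvRound(s_3, k_0) = 0xED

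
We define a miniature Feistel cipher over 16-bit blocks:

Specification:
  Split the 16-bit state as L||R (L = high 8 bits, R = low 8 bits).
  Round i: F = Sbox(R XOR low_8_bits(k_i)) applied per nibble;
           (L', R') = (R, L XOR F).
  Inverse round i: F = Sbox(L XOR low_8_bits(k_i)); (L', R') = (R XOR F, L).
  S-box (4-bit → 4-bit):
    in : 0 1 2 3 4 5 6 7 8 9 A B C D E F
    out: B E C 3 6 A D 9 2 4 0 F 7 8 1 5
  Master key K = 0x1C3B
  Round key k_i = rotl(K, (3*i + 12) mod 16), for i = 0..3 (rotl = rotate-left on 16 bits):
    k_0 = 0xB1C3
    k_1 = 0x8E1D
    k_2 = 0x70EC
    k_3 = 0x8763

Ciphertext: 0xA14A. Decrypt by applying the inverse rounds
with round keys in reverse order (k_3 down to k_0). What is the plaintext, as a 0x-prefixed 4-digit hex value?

s_0 = ciphertext = 0xA14A
s_1 = InvRound(s_0, k_3) = 0x36A1
s_2 = InvRound(s_1, k_2) = 0x2136
s_3 = InvRound(s_2, k_1) = 0x0121
s_4 = InvRound(s_3, k_0) = 0x5D01

0x5D01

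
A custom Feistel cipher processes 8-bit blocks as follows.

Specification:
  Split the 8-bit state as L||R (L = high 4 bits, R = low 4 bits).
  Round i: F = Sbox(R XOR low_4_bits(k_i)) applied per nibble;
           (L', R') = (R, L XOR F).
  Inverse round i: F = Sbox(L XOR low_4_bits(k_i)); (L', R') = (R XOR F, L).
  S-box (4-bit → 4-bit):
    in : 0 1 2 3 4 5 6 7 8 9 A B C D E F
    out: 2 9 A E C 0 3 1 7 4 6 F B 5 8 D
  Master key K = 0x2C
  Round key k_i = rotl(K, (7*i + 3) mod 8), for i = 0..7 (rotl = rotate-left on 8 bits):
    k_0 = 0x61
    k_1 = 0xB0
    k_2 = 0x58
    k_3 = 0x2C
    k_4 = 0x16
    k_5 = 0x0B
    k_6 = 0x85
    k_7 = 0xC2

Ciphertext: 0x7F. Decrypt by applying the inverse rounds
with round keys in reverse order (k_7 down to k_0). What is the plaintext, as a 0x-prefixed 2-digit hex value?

0x01

s_0 = ciphertext = 0x7F
s_1 = InvRound(s_0, k_7) = 0xF7
s_2 = InvRound(s_1, k_6) = 0x1F
s_3 = InvRound(s_2, k_5) = 0x91
s_4 = InvRound(s_3, k_4) = 0xC9
s_5 = InvRound(s_4, k_3) = 0xBC
s_6 = InvRound(s_5, k_2) = 0x2B
s_7 = InvRound(s_6, k_1) = 0x12
s_8 = InvRound(s_7, k_0) = 0x01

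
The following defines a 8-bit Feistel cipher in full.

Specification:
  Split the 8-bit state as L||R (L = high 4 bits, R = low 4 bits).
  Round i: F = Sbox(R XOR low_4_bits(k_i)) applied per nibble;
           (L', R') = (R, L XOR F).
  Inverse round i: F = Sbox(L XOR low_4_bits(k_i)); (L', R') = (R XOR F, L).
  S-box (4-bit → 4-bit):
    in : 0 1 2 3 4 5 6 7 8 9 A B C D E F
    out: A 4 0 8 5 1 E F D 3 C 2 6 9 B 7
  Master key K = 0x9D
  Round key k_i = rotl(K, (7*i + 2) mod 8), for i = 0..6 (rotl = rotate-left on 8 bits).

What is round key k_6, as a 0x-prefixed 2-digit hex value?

K = 0x9D
k_0 = rotl(K, (7*0+2) mod 8) = rotl(K, 2) = 0x76
k_1 = rotl(K, (7*1+2) mod 8) = rotl(K, 1) = 0x3B
k_2 = rotl(K, (7*2+2) mod 8) = rotl(K, 0) = 0x9D
k_3 = rotl(K, (7*3+2) mod 8) = rotl(K, 7) = 0xCE
k_4 = rotl(K, (7*4+2) mod 8) = rotl(K, 6) = 0x67
k_5 = rotl(K, (7*5+2) mod 8) = rotl(K, 5) = 0xB3
k_6 = rotl(K, (7*6+2) mod 8) = rotl(K, 4) = 0xD9

0xD9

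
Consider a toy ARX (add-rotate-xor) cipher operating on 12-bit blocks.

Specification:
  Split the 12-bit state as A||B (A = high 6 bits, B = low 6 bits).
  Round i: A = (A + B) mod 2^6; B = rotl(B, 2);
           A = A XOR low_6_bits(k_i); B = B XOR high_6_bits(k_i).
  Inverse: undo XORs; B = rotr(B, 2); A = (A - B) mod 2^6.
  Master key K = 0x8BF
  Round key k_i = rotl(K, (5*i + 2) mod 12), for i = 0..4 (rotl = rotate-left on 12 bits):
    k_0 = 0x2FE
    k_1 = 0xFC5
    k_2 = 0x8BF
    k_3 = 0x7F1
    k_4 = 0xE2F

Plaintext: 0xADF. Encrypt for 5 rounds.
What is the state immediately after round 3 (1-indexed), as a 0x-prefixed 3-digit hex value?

s_0 = plaintext = 0xADF
s_1 = Round(s_0, k_0) = 0xD36
s_2 = Round(s_1, k_1) = 0xBE4
s_3 = Round(s_2, k_2) = 0xB30
s_4 = Round(s_3, k_3) = 0xB5C
s_5 = Round(s_4, k_4) = 0x989

0xB30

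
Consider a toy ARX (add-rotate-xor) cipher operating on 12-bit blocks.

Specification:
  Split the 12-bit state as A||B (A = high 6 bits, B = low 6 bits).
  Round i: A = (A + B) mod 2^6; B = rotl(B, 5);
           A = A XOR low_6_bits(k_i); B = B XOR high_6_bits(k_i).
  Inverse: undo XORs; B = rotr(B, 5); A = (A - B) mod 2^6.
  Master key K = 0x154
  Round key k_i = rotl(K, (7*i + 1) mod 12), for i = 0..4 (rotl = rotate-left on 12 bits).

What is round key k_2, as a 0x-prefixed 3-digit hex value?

K = 0x154
k_0 = rotl(K, (7*0+1) mod 12) = rotl(K, 1) = 0x2A8
k_1 = rotl(K, (7*1+1) mod 12) = rotl(K, 8) = 0x415
k_2 = rotl(K, (7*2+1) mod 12) = rotl(K, 3) = 0xAA0

0xAA0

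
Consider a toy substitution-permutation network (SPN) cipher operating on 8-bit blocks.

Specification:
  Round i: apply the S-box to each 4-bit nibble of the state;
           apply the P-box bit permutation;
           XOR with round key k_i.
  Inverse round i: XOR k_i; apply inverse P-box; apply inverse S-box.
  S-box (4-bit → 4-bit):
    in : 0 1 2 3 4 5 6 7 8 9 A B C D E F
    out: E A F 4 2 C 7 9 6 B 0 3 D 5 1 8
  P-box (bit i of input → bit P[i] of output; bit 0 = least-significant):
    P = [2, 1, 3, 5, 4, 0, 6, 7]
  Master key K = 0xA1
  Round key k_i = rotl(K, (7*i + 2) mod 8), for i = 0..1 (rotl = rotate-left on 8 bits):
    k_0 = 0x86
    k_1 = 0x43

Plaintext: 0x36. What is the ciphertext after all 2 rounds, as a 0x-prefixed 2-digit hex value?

s_0 = plaintext = 0x36
s_1 = Round(s_0, k_0) = 0xC8
s_2 = Round(s_1, k_1) = 0x99

0x99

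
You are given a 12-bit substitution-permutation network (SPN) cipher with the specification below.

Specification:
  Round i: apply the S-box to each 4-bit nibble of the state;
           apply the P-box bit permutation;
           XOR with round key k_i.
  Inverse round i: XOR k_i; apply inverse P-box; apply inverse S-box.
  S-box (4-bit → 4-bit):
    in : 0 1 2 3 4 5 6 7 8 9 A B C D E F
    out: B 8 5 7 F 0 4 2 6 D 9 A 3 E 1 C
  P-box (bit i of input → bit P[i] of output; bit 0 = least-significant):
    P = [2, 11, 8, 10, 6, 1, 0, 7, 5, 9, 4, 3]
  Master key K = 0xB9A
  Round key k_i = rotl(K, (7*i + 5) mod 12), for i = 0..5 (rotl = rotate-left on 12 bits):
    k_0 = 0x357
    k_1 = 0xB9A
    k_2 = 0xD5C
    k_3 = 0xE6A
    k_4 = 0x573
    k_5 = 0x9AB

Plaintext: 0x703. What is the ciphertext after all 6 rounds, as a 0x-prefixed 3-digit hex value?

s_0 = plaintext = 0x703
s_1 = Round(s_0, k_0) = 0x891
s_2 = Round(s_1, k_1) = 0xD4B
s_3 = Round(s_2, k_2) = 0x387
s_4 = Round(s_3, k_3) = 0x459
s_5 = Round(s_4, k_4) = 0x24F
s_6 = Round(s_5, k_5) = 0xC58

0xC58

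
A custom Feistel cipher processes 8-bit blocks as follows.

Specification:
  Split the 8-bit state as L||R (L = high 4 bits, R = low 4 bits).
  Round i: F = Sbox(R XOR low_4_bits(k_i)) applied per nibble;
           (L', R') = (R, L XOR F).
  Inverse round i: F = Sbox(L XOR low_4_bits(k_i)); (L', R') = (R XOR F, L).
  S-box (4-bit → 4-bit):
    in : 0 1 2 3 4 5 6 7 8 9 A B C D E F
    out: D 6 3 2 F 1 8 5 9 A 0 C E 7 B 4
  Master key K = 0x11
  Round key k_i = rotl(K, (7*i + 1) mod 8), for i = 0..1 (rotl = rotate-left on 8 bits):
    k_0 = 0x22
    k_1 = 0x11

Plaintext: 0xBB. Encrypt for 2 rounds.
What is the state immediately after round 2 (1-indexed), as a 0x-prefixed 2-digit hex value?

s_0 = plaintext = 0xBB
s_1 = Round(s_0, k_0) = 0xB1
s_2 = Round(s_1, k_1) = 0x16

0x16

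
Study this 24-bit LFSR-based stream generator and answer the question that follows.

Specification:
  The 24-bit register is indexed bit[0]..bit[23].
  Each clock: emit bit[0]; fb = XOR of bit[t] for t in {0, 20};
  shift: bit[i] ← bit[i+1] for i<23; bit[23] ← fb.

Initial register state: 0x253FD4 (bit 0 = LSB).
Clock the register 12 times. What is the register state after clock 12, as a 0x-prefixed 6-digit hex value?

reg_0 = 0x253FD4
clock 1: out=0, reg = 0x129FEA
clock 2: out=0, reg = 0x894FF5
clock 3: out=1, reg = 0xC4A7FA
clock 4: out=0, reg = 0x6253FD
clock 5: out=1, reg = 0xB129FE
clock 6: out=0, reg = 0xD894FF
clock 7: out=1, reg = 0x6C4A7F
clock 8: out=1, reg = 0xB6253F
clock 9: out=1, reg = 0x5B129F
clock 10: out=1, reg = 0x2D894F
clock 11: out=1, reg = 0x96C4A7
clock 12: out=1, reg = 0x4B6253

0x4B6253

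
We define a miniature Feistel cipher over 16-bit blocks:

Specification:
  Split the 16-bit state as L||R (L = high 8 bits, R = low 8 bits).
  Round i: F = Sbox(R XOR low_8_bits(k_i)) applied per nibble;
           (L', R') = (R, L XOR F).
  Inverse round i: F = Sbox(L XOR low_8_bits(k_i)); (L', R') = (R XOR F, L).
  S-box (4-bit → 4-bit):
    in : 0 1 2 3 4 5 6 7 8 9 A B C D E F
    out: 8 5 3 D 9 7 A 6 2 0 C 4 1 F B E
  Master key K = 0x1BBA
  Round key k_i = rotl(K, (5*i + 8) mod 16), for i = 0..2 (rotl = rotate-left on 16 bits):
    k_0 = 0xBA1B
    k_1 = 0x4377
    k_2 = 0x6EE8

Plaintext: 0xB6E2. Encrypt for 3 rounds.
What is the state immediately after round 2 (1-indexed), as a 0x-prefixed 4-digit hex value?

0x56D7

s_0 = plaintext = 0xB6E2
s_1 = Round(s_0, k_0) = 0xE256
s_2 = Round(s_1, k_1) = 0x56D7
s_3 = Round(s_2, k_2) = 0xD788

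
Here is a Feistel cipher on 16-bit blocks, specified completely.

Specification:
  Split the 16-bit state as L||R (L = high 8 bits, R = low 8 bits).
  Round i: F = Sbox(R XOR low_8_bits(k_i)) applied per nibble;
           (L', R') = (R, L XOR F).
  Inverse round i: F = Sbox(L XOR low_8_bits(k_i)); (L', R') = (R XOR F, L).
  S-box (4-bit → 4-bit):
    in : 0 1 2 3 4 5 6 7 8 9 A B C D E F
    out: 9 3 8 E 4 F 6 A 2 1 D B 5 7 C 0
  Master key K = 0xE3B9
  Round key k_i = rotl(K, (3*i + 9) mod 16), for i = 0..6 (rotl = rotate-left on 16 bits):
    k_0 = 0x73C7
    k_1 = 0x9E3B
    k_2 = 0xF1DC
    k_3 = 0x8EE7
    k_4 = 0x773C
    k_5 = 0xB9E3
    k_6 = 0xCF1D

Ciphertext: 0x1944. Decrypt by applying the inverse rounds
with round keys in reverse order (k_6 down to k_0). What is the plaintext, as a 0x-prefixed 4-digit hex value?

0x3E97

s_0 = ciphertext = 0x1944
s_1 = InvRound(s_0, k_6) = 0xD019
s_2 = InvRound(s_1, k_5) = 0xF7D0
s_3 = InvRound(s_2, k_4) = 0x8BF7
s_4 = InvRound(s_3, k_3) = 0x928B
s_5 = InvRound(s_4, k_2) = 0xC792
s_6 = InvRound(s_5, k_1) = 0x97C7
s_7 = InvRound(s_6, k_0) = 0x3E97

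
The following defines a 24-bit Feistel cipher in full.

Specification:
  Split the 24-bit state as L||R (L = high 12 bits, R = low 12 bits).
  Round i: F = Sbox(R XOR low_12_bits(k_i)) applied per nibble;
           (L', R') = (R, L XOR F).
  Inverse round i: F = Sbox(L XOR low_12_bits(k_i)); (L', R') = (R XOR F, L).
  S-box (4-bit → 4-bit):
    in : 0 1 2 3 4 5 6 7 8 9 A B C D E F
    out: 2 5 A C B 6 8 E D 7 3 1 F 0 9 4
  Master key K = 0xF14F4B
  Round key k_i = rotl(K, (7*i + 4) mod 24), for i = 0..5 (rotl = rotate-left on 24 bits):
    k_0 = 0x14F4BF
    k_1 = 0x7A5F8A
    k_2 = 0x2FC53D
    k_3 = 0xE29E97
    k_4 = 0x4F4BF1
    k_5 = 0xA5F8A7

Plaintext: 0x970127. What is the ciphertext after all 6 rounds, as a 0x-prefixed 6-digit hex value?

0x3265A9

s_0 = plaintext = 0x970127
s_1 = Round(s_0, k_0) = 0x127F0D
s_2 = Round(s_1, k_1) = 0xF0D3F9
s_3 = Round(s_2, k_2) = 0x3F97F6
s_4 = Round(s_3, k_3) = 0x7F647C
s_5 = Round(s_4, k_4) = 0x47C326
s_6 = Round(s_5, k_5) = 0x3265A9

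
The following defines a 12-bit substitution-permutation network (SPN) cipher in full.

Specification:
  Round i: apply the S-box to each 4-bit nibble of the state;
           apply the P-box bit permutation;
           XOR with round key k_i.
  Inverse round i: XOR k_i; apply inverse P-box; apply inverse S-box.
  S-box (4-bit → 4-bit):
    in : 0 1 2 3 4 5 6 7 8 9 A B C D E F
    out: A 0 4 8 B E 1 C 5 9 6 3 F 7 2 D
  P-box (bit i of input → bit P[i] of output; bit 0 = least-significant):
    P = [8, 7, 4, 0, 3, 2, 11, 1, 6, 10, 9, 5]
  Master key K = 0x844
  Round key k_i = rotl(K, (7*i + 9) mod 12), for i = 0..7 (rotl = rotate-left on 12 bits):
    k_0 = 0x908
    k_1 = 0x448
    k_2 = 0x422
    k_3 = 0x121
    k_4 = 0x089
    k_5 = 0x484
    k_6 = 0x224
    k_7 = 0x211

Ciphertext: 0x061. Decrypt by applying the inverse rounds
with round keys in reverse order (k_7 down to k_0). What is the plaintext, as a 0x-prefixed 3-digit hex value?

s_0 = ciphertext = 0x061
s_1 = InvRound(s_0, k_7) = 0xF12
s_2 = InvRound(s_1, k_6) = 0x058
s_3 = InvRound(s_2, k_5) = 0xBBA
s_4 = InvRound(s_3, k_4) = 0x77F
s_5 = InvRound(s_4, k_3) = 0xD42
s_6 = InvRound(s_5, k_2) = 0x926
s_7 = InvRound(s_6, k_1) = 0x4C6
s_8 = InvRound(s_7, k_0) = 0xBCB

0xBCB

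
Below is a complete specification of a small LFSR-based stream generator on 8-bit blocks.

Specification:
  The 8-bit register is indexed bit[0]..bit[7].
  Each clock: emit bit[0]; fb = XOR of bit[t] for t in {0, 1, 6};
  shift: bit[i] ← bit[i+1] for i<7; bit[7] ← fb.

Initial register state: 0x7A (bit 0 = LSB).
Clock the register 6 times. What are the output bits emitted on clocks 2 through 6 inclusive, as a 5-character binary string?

reg_0 = 0x7A
clock 1: out=0, reg = 0x3D
clock 2: out=1, reg = 0x9E
clock 3: out=0, reg = 0xCF
clock 4: out=1, reg = 0xE7
clock 5: out=1, reg = 0xF3
clock 6: out=1, reg = 0xF9

10111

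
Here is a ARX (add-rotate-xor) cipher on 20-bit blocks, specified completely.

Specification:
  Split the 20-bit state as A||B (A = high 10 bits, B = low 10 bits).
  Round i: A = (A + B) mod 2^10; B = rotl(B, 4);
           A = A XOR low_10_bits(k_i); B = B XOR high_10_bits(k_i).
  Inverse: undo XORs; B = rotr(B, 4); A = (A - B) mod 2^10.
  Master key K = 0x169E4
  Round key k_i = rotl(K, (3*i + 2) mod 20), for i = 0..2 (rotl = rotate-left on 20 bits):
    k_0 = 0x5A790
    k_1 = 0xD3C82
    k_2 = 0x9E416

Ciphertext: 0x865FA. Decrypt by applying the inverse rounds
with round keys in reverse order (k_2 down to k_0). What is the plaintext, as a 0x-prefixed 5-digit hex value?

s_0 = ciphertext = 0x865FA
s_1 = InvRound(s_0, k_2) = 0x45CF8
s_2 = InvRound(s_1, k_1) = 0xE69FB
s_3 = InvRound(s_2, k_0) = 0xE0489

0xE0489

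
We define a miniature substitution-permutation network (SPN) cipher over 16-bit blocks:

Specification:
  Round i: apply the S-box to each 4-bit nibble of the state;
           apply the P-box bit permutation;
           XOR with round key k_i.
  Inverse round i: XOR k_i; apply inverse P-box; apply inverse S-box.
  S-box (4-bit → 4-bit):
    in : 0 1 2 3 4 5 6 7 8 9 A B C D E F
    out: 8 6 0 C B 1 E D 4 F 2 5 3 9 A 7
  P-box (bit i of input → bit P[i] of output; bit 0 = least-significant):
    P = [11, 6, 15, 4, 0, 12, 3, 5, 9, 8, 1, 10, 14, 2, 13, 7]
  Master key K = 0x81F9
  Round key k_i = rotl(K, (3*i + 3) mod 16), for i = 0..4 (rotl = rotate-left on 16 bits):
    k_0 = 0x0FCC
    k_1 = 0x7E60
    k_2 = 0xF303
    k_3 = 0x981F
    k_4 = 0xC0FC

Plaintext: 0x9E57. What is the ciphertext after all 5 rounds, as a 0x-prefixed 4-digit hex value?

0x3AF1

s_0 = plaintext = 0x9E57
s_1 = Round(s_0, k_0) = 0xE259
s_2 = Round(s_1, k_1) = 0xF6B5
s_3 = Round(s_2, k_2) = 0x9E0C
s_4 = Round(s_3, k_3) = 0xF5FB
s_5 = Round(s_4, k_4) = 0x3AF1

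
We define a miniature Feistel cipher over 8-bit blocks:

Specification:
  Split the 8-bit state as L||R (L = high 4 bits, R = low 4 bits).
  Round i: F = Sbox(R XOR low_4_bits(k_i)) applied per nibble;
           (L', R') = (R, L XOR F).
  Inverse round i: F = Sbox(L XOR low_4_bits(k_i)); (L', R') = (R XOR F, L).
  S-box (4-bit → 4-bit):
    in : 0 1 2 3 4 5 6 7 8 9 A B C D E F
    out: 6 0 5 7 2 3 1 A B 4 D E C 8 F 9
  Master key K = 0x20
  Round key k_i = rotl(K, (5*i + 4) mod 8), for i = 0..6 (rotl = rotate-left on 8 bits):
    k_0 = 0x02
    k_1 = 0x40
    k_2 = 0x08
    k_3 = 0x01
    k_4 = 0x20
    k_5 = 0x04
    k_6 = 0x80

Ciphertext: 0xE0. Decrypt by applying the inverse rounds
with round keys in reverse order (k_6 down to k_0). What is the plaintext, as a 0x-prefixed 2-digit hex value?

0xF4

s_0 = ciphertext = 0xE0
s_1 = InvRound(s_0, k_6) = 0xFE
s_2 = InvRound(s_1, k_5) = 0x0F
s_3 = InvRound(s_2, k_4) = 0x90
s_4 = InvRound(s_3, k_3) = 0xB9
s_5 = InvRound(s_4, k_2) = 0xEB
s_6 = InvRound(s_5, k_1) = 0x4E
s_7 = InvRound(s_6, k_0) = 0xF4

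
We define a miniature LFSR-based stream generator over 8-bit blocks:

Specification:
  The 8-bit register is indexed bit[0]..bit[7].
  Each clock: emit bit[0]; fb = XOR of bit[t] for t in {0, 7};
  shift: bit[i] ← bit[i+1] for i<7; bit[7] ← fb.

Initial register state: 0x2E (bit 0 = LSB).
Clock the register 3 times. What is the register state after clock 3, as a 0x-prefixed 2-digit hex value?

0x45

reg_0 = 0x2E
clock 1: out=0, reg = 0x17
clock 2: out=1, reg = 0x8B
clock 3: out=1, reg = 0x45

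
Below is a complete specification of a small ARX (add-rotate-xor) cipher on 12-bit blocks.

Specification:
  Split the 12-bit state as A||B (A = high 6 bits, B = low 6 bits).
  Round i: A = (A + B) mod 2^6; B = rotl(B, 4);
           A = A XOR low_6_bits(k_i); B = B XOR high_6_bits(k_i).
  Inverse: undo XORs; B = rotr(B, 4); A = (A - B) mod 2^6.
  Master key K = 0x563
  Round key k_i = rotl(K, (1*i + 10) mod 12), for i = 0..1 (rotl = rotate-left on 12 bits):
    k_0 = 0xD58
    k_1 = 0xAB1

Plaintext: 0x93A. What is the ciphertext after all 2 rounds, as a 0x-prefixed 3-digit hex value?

0x41C

s_0 = plaintext = 0x93A
s_1 = Round(s_0, k_0) = 0x19B
s_2 = Round(s_1, k_1) = 0x41C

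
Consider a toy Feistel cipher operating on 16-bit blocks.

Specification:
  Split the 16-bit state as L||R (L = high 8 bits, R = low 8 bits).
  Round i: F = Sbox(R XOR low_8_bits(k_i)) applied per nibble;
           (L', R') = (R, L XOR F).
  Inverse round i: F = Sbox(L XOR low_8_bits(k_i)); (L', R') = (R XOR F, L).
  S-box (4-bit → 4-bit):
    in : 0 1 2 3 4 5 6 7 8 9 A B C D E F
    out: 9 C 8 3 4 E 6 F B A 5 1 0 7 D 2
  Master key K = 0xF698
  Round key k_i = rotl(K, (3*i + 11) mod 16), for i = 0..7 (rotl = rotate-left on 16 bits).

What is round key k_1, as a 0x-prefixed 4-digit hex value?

K = 0xF698
k_0 = rotl(K, (3*0+11) mod 16) = rotl(K, 11) = 0xC7B4
k_1 = rotl(K, (3*1+11) mod 16) = rotl(K, 14) = 0x3DA6

0x3DA6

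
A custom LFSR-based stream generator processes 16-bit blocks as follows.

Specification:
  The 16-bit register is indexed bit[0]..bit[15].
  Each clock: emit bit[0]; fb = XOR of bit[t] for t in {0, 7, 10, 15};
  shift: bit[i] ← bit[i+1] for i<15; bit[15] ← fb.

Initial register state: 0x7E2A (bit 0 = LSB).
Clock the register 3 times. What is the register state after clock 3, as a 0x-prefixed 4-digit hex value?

reg_0 = 0x7E2A
clock 1: out=0, reg = 0xBF15
clock 2: out=1, reg = 0xDF8A
clock 3: out=0, reg = 0xEFC5

0xEFC5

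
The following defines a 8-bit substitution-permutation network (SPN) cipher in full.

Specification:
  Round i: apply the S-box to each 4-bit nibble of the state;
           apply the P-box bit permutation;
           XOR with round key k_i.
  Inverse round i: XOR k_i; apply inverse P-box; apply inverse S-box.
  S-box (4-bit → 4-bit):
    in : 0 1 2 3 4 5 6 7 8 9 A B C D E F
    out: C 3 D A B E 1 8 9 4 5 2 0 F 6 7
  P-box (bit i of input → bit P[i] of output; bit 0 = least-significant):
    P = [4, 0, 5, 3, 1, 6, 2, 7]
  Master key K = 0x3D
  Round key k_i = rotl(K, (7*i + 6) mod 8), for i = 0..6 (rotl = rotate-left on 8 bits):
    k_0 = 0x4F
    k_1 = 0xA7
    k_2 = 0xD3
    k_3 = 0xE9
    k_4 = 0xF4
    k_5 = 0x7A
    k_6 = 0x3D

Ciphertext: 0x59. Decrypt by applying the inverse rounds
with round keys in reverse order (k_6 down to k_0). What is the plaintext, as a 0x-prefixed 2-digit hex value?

s_0 = ciphertext = 0x59
s_1 = InvRound(s_0, k_6) = 0xE9
s_2 = InvRound(s_1, k_5) = 0x81
s_3 = InvRound(s_2, k_4) = 0xEF
s_4 = InvRound(s_3, k_3) = 0xAC
s_5 = InvRound(s_4, k_2) = 0xFD
s_6 = InvRound(s_5, k_1) = 0x18
s_7 = InvRound(s_6, k_0) = 0xF1

0xF1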